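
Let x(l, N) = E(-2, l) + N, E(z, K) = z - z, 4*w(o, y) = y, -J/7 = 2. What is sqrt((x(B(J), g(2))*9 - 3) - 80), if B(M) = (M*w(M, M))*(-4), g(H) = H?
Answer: I*sqrt(65) ≈ 8.0623*I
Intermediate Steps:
J = -14 (J = -7*2 = -14)
w(o, y) = y/4
B(M) = -M**2 (B(M) = (M*(M/4))*(-4) = (M**2/4)*(-4) = -M**2)
E(z, K) = 0
x(l, N) = N (x(l, N) = 0 + N = N)
sqrt((x(B(J), g(2))*9 - 3) - 80) = sqrt((2*9 - 3) - 80) = sqrt((18 - 3) - 80) = sqrt(15 - 80) = sqrt(-65) = I*sqrt(65)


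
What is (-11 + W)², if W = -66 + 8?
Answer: 4761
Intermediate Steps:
W = -58
(-11 + W)² = (-11 - 58)² = (-69)² = 4761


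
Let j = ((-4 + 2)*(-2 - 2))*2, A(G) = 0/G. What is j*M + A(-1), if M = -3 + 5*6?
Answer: 432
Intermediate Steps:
A(G) = 0
j = 16 (j = -2*(-4)*2 = 8*2 = 16)
M = 27 (M = -3 + 30 = 27)
j*M + A(-1) = 16*27 + 0 = 432 + 0 = 432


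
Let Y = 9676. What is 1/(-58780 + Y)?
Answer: -1/49104 ≈ -2.0365e-5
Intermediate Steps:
1/(-58780 + Y) = 1/(-58780 + 9676) = 1/(-49104) = -1/49104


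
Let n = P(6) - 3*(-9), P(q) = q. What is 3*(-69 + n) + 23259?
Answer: 23151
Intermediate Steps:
n = 33 (n = 6 - 3*(-9) = 6 - 1*(-27) = 6 + 27 = 33)
3*(-69 + n) + 23259 = 3*(-69 + 33) + 23259 = 3*(-36) + 23259 = -108 + 23259 = 23151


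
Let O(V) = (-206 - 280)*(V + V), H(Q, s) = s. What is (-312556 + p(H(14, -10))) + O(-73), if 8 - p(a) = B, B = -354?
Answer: -241238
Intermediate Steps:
O(V) = -972*V
p(a) = 362 (p(a) = 8 - 1*(-354) = 8 + 354 = 362)
(-312556 + p(H(14, -10))) + O(-73) = (-312556 + 362) - 972*(-73) = -312194 + 70956 = -241238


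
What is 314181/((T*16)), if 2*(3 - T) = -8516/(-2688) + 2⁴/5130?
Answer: 22564479420/1625273 ≈ 13884.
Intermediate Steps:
T = 1625273/1149120 (T = 3 - (-8516/(-2688) + 2⁴/5130)/2 = 3 - (-8516*(-1/2688) + 16*(1/5130))/2 = 3 - (2129/672 + 8/2565)/2 = 3 - ½*1822087/574560 = 3 - 1822087/1149120 = 1625273/1149120 ≈ 1.4144)
314181/((T*16)) = 314181/(((1625273/1149120)*16)) = 314181/(1625273/71820) = 314181*(71820/1625273) = 22564479420/1625273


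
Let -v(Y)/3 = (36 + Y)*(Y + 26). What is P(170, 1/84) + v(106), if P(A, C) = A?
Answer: -56062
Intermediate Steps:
v(Y) = -3*(26 + Y)*(36 + Y) (v(Y) = -3*(36 + Y)*(Y + 26) = -3*(36 + Y)*(26 + Y) = -3*(26 + Y)*(36 + Y))
P(170, 1/84) + v(106) = 170 + (-2808 - 186*106 - 3*106²) = 170 + (-2808 - 19716 - 3*11236) = 170 + (-2808 - 19716 - 33708) = 170 - 56232 = -56062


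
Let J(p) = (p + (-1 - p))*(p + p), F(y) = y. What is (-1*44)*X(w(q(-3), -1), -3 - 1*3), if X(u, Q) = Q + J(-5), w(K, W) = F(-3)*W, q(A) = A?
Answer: -176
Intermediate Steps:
J(p) = -2*p
w(K, W) = -3*W
X(u, Q) = 10 + Q (X(u, Q) = Q - 2*(-5) = Q + 10 = 10 + Q)
(-1*44)*X(w(q(-3), -1), -3 - 1*3) = (-1*44)*(10 + (-3 - 1*3)) = -44*(10 + (-3 - 3)) = -44*(10 - 6) = -44*4 = -176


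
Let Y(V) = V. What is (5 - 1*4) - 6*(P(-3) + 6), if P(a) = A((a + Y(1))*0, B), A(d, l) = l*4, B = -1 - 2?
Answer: 37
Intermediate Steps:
B = -3
A(d, l) = 4*l
P(a) = -12 (P(a) = 4*(-3) = -12)
(5 - 1*4) - 6*(P(-3) + 6) = (5 - 1*4) - 6*(-12 + 6) = (5 - 4) - 6*(-6) = 1 + 36 = 37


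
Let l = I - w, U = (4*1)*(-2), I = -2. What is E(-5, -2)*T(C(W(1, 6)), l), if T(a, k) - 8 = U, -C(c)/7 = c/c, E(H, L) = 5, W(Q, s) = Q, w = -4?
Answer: 0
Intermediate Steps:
U = -8 (U = 4*(-2) = -8)
C(c) = -7 (C(c) = -7*c/c = -7*1 = -7)
l = 2 (l = -2 - 1*(-4) = -2 + 4 = 2)
T(a, k) = 0 (T(a, k) = 8 - 8 = 0)
E(-5, -2)*T(C(W(1, 6)), l) = 5*0 = 0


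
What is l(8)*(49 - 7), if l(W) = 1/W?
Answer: 21/4 ≈ 5.2500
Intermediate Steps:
l(8)*(49 - 7) = (49 - 7)/8 = (⅛)*42 = 21/4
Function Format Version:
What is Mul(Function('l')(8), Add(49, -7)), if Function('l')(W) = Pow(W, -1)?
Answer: Rational(21, 4) ≈ 5.2500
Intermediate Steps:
Mul(Function('l')(8), Add(49, -7)) = Mul(Pow(8, -1), Add(49, -7)) = Mul(Rational(1, 8), 42) = Rational(21, 4)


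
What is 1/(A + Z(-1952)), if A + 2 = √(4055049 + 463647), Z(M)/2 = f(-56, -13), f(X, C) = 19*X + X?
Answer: -1121/253934 - √1129674/253934 ≈ -0.0086001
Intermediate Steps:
f(X, C) = 20*X
Z(M) = -2240 (Z(M) = 2*(20*(-56)) = 2*(-1120) = -2240)
A = -2 + 2*√1129674 (A = -2 + √(4055049 + 463647) = -2 + √4518696 = -2 + 2*√1129674 ≈ 2123.7)
1/(A + Z(-1952)) = 1/((-2 + 2*√1129674) - 2240) = 1/(-2242 + 2*√1129674)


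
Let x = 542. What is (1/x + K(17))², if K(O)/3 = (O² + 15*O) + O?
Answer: 832085122969/293764 ≈ 2.8325e+6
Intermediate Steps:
K(O) = 3*O² + 48*O (K(O) = 3*((O² + 15*O) + O) = 3*(O² + 16*O) = 3*O² + 48*O)
(1/x + K(17))² = (1/542 + 3*17*(16 + 17))² = (1/542 + 3*17*33)² = (1/542 + 1683)² = (912187/542)² = 832085122969/293764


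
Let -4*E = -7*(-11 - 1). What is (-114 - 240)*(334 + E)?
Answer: -110802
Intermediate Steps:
E = -21 (E = -(-7)*(-11 - 1)/4 = -(-7)*(-12)/4 = -1/4*84 = -21)
(-114 - 240)*(334 + E) = (-114 - 240)*(334 - 21) = -354*313 = -110802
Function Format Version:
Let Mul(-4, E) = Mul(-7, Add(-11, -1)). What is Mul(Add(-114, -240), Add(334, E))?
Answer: -110802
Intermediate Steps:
E = -21 (E = Mul(Rational(-1, 4), Mul(-7, Add(-11, -1))) = Mul(Rational(-1, 4), Mul(-7, -12)) = Mul(Rational(-1, 4), 84) = -21)
Mul(Add(-114, -240), Add(334, E)) = Mul(Add(-114, -240), Add(334, -21)) = Mul(-354, 313) = -110802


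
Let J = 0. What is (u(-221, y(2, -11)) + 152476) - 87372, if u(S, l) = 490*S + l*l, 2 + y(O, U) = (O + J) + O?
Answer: -43182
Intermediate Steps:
y(O, U) = -2 + 2*O (y(O, U) = -2 + ((O + 0) + O) = -2 + (O + O) = -2 + 2*O)
u(S, l) = l**2 + 490*S (u(S, l) = 490*S + l**2 = l**2 + 490*S)
(u(-221, y(2, -11)) + 152476) - 87372 = (((-2 + 2*2)**2 + 490*(-221)) + 152476) - 87372 = (((-2 + 4)**2 - 108290) + 152476) - 87372 = ((2**2 - 108290) + 152476) - 87372 = ((4 - 108290) + 152476) - 87372 = (-108286 + 152476) - 87372 = 44190 - 87372 = -43182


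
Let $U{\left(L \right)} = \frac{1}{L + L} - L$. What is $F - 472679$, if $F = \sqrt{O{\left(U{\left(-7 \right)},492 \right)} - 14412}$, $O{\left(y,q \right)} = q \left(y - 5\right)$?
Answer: $-472679 + \frac{i \sqrt{659694}}{7} \approx -4.7268 \cdot 10^{5} + 116.03 i$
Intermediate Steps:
$U{\left(L \right)} = \frac{1}{2 L} - L$
$O{\left(y,q \right)} = q \left(-5 + y\right)$
$F = \frac{i \sqrt{659694}}{7}$ ($F = \sqrt{492 \left(-5 + \left(\frac{1}{2 \left(-7\right)} - -7\right)\right) - 14412} = \sqrt{492 \left(-5 + \left(\frac{1}{2} \left(- \frac{1}{7}\right) + 7\right)\right) - 14412} = \sqrt{492 \left(-5 + \left(- \frac{1}{14} + 7\right)\right) - 14412} = \sqrt{492 \left(-5 + \frac{97}{14}\right) - 14412} = \sqrt{492 \cdot \frac{27}{14} - 14412} = \sqrt{\frac{6642}{7} - 14412} = \sqrt{- \frac{94242}{7}} = \frac{i \sqrt{659694}}{7} \approx 116.03 i$)
$F - 472679 = \frac{i \sqrt{659694}}{7} - 472679 = -472679 + \frac{i \sqrt{659694}}{7}$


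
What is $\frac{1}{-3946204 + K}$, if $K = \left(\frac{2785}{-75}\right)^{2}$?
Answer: $- \frac{225}{887585651} \approx -2.535 \cdot 10^{-7}$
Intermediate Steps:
$K = \frac{310249}{225}$ ($K = \left(2785 \left(- \frac{1}{75}\right)\right)^{2} = \left(- \frac{557}{15}\right)^{2} = \frac{310249}{225} \approx 1378.9$)
$\frac{1}{-3946204 + K} = \frac{1}{-3946204 + \frac{310249}{225}} = \frac{1}{- \frac{887585651}{225}} = - \frac{225}{887585651}$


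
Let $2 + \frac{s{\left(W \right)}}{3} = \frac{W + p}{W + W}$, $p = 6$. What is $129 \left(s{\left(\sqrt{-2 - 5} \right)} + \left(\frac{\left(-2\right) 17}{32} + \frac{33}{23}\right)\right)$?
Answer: $- \frac{195951}{368} - \frac{1161 i \sqrt{7}}{7} \approx -532.48 - 438.82 i$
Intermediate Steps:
$s{\left(W \right)} = -6 + \frac{3 \left(6 + W\right)}{2 W}$ ($s{\left(W \right)} = -6 + 3 \frac{W + 6}{W + W} = -6 + 3 \frac{6 + W}{2 W} = -6 + \frac{3 \left(6 + W\right)}{2 W}$)
$129 \left(s{\left(\sqrt{-2 - 5} \right)} + \left(\frac{\left(-2\right) 17}{32} + \frac{33}{23}\right)\right) = 129 \left(\left(- \frac{9}{2} + \frac{9}{\sqrt{-2 - 5}}\right) + \left(\frac{\left(-2\right) 17}{32} + \frac{33}{23}\right)\right) = 129 \left(\left(- \frac{9}{2} + \frac{9}{\sqrt{-7}}\right) + \left(\left(-34\right) \frac{1}{32} + 33 \cdot \frac{1}{23}\right)\right) = 129 \left(\left(- \frac{9}{2} + \frac{9}{i \sqrt{7}}\right) + \left(- \frac{17}{16} + \frac{33}{23}\right)\right) = 129 \left(\left(- \frac{9}{2} + 9 \left(- \frac{i \sqrt{7}}{7}\right)\right) + \frac{137}{368}\right) = 129 \left(\left(- \frac{9}{2} - \frac{9 i \sqrt{7}}{7}\right) + \frac{137}{368}\right) = 129 \left(- \frac{1519}{368} - \frac{9 i \sqrt{7}}{7}\right) = - \frac{195951}{368} - \frac{1161 i \sqrt{7}}{7}$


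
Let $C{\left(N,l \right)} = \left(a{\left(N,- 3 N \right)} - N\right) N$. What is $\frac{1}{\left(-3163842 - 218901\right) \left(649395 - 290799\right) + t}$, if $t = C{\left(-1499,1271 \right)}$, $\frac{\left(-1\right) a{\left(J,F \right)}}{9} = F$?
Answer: $- \frac{1}{1212979686802} \approx -8.2442 \cdot 10^{-13}$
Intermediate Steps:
$a{\left(J,F \right)} = - 9 F$
$C{\left(N,l \right)} = 26 N^{2}$ ($C{\left(N,l \right)} = \left(- 9 \left(- 3 N\right) - N\right) N = \left(27 N - N\right) N = 26 N N = 26 N^{2}$)
$t = 58422026$ ($t = 26 \left(-1499\right)^{2} = 26 \cdot 2247001 = 58422026$)
$\frac{1}{\left(-3163842 - 218901\right) \left(649395 - 290799\right) + t} = \frac{1}{\left(-3163842 - 218901\right) \left(649395 - 290799\right) + 58422026} = \frac{1}{\left(-3382743\right) 358596 + 58422026} = \frac{1}{-1213038108828 + 58422026} = \frac{1}{-1212979686802} = - \frac{1}{1212979686802}$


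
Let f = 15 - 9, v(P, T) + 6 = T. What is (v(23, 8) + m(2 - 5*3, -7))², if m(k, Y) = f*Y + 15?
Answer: 625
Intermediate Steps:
v(P, T) = -6 + T
f = 6
m(k, Y) = 15 + 6*Y (m(k, Y) = 6*Y + 15 = 15 + 6*Y)
(v(23, 8) + m(2 - 5*3, -7))² = ((-6 + 8) + (15 + 6*(-7)))² = (2 + (15 - 42))² = (2 - 27)² = (-25)² = 625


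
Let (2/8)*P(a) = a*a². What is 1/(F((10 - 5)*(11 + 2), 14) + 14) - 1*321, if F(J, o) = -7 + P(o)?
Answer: -3525542/10983 ≈ -321.00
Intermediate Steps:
P(a) = 4*a³ (P(a) = 4*(a*a²) = 4*a³)
F(J, o) = -7 + 4*o³
1/(F((10 - 5)*(11 + 2), 14) + 14) - 1*321 = 1/((-7 + 4*14³) + 14) - 1*321 = 1/((-7 + 4*2744) + 14) - 321 = 1/((-7 + 10976) + 14) - 321 = 1/(10969 + 14) - 321 = 1/10983 - 321 = -3525542/10983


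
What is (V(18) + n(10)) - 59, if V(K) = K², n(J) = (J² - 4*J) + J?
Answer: 335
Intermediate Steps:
n(J) = J² - 3*J
(V(18) + n(10)) - 59 = (18² + 10*(-3 + 10)) - 59 = (324 + 10*7) - 59 = (324 + 70) - 59 = 394 - 59 = 335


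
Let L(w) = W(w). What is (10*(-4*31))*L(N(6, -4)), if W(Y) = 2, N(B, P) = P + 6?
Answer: -2480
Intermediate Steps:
N(B, P) = 6 + P
L(w) = 2
(10*(-4*31))*L(N(6, -4)) = (10*(-4*31))*2 = (10*(-124))*2 = -1240*2 = -2480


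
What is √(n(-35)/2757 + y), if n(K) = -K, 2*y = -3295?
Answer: I*√50090526930/5514 ≈ 40.589*I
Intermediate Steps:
y = -3295/2 (y = (½)*(-3295) = -3295/2 ≈ -1647.5)
√(n(-35)/2757 + y) = √(-1*(-35)/2757 - 3295/2) = √(35*(1/2757) - 3295/2) = √(35/2757 - 3295/2) = √(-9084245/5514) = I*√50090526930/5514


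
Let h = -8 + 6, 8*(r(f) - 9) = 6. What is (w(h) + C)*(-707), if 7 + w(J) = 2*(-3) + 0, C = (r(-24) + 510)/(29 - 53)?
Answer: 784063/32 ≈ 24502.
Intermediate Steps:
r(f) = 39/4 (r(f) = 9 + (1/8)*6 = 9 + 3/4 = 39/4)
h = -2
C = -693/32 (C = (39/4 + 510)/(29 - 53) = (2079/4)/(-24) = (2079/4)*(-1/24) = -693/32 ≈ -21.656)
w(J) = -13 (w(J) = -7 + (2*(-3) + 0) = -7 + (-6 + 0) = -7 - 6 = -13)
(w(h) + C)*(-707) = (-13 - 693/32)*(-707) = -1109/32*(-707) = 784063/32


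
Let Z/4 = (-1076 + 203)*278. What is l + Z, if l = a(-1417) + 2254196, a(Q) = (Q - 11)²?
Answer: 3322604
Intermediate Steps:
a(Q) = (-11 + Q)²
l = 4293380 (l = (-11 - 1417)² + 2254196 = (-1428)² + 2254196 = 2039184 + 2254196 = 4293380)
Z = -970776 (Z = 4*((-1076 + 203)*278) = 4*(-873*278) = 4*(-242694) = -970776)
l + Z = 4293380 - 970776 = 3322604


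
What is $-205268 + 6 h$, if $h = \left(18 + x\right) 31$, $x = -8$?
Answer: $-203408$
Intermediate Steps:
$h = 310$ ($h = \left(18 - 8\right) 31 = 10 \cdot 31 = 310$)
$-205268 + 6 h = -205268 + 6 \cdot 310 = -205268 + 1860 = -203408$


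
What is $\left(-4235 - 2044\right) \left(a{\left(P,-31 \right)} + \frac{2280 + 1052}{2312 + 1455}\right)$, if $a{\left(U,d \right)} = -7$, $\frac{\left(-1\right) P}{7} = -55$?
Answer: $\frac{144649323}{3767} \approx 38399.0$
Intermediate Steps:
$P = 385$ ($P = \left(-7\right) \left(-55\right) = 385$)
$\left(-4235 - 2044\right) \left(a{\left(P,-31 \right)} + \frac{2280 + 1052}{2312 + 1455}\right) = \left(-4235 - 2044\right) \left(-7 + \frac{2280 + 1052}{2312 + 1455}\right) = - 6279 \left(-7 + \frac{3332}{3767}\right) = \left(-6279\right) \left(- \frac{23037}{3767}\right) = \frac{144649323}{3767}$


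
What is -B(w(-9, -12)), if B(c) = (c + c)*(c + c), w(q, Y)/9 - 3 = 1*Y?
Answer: -26244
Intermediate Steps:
w(q, Y) = 27 + 9*Y (w(q, Y) = 27 + 9*(1*Y) = 27 + 9*Y)
B(c) = 4*c² (B(c) = (2*c)*(2*c) = 4*c²)
-B(w(-9, -12)) = -4*(27 + 9*(-12))² = -4*(27 - 108)² = -4*(-81)² = -4*6561 = -1*26244 = -26244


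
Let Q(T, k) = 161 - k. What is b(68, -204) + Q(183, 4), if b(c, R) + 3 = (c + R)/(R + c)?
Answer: 155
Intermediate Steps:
b(c, R) = -2 (b(c, R) = -3 + (c + R)/(R + c) = -3 + (R + c)/(R + c) = -3 + 1 = -2)
b(68, -204) + Q(183, 4) = -2 + (161 - 1*4) = -2 + (161 - 4) = -2 + 157 = 155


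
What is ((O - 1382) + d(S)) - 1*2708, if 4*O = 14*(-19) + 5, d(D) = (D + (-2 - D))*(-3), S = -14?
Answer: -16597/4 ≈ -4149.3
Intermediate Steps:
d(D) = 6 (d(D) = -2*(-3) = 6)
O = -261/4 (O = (14*(-19) + 5)/4 = (-266 + 5)/4 = (¼)*(-261) = -261/4 ≈ -65.250)
((O - 1382) + d(S)) - 1*2708 = ((-261/4 - 1382) + 6) - 1*2708 = (-5789/4 + 6) - 2708 = -5765/4 - 2708 = -16597/4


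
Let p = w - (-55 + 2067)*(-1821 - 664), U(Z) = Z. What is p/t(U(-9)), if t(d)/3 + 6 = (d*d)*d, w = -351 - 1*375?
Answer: -4999094/2205 ≈ -2267.2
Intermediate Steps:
w = -726 (w = -351 - 375 = -726)
t(d) = -18 + 3*d**3 (t(d) = -18 + 3*((d*d)*d) = -18 + 3*(d**2*d) = -18 + 3*d**3)
p = 4999094 (p = -726 - (-55 + 2067)*(-1821 - 664) = -726 - 2012*(-2485) = -726 - 1*(-4999820) = -726 + 4999820 = 4999094)
p/t(U(-9)) = 4999094/(-18 + 3*(-9)**3) = 4999094/(-18 + 3*(-729)) = 4999094/(-18 - 2187) = 4999094/(-2205) = 4999094*(-1/2205) = -4999094/2205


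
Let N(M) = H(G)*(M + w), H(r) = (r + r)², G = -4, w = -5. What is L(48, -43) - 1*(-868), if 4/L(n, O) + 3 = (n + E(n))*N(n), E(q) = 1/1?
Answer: 117045464/134845 ≈ 868.00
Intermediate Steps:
H(r) = 4*r² (H(r) = (2*r)² = 4*r²)
E(q) = 1
N(M) = -320 + 64*M (N(M) = (4*(-4)²)*(M - 5) = (4*16)*(-5 + M) = 64*(-5 + M) = -320 + 64*M)
L(n, O) = 4/(-3 + (1 + n)*(-320 + 64*n)) (L(n, O) = 4/(-3 + (n + 1)*(-320 + 64*n)) = 4/(-3 + (1 + n)*(-320 + 64*n)))
L(48, -43) - 1*(-868) = 4/(-323 - 256*48 + 64*48²) - 1*(-868) = 4/(-323 - 12288 + 64*2304) + 868 = 4/(-323 - 12288 + 147456) + 868 = 4/134845 + 868 = 117045464/134845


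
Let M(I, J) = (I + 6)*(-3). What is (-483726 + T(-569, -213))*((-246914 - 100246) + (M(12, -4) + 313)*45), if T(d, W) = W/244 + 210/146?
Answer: 2890750482042705/17812 ≈ 1.6229e+11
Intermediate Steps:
M(I, J) = -18 - 3*I (M(I, J) = (6 + I)*(-3) = -18 - 3*I)
T(d, W) = 105/73 + W/244 (T(d, W) = W*(1/244) + 210*(1/146) = W/244 + 105/73 = 105/73 + W/244)
(-483726 + T(-569, -213))*((-246914 - 100246) + (M(12, -4) + 313)*45) = (-483726 + (105/73 + (1/244)*(-213)))*((-246914 - 100246) + ((-18 - 3*12) + 313)*45) = (-483726 + (105/73 - 213/244))*(-347160 + ((-18 - 36) + 313)*45) = (-483726 + 10071/17812)*(-347160 + (-54 + 313)*45) = -8616117441*(-347160 + 259*45)/17812 = -8616117441*(-347160 + 11655)/17812 = -8616117441/17812*(-335505) = 2890750482042705/17812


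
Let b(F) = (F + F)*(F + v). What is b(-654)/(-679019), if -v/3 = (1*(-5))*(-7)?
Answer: -90252/61729 ≈ -1.4621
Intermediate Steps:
v = -105 (v = -3*1*(-5)*(-7) = -(-15)*(-7) = -3*35 = -105)
b(F) = 2*F*(-105 + F) (b(F) = (F + F)*(F - 105) = (2*F)*(-105 + F) = 2*F*(-105 + F))
b(-654)/(-679019) = (2*(-654)*(-105 - 654))/(-679019) = (2*(-654)*(-759))*(-1/679019) = 992772*(-1/679019) = -90252/61729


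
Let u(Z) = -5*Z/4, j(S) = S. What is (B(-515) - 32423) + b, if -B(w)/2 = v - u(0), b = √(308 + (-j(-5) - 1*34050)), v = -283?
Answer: -31857 + I*√33737 ≈ -31857.0 + 183.68*I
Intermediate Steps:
u(Z) = -5*Z/4
b = I*√33737 (b = √(308 + (-1*(-5) - 1*34050)) = √(308 + (5 - 34050)) = √(308 - 34045) = √(-33737) = I*√33737 ≈ 183.68*I)
B(w) = 566 (B(w) = -2*(-283 - (-5)*0/4) = -2*(-283 - 1*0) = -2*(-283 + 0) = -2*(-283) = 566)
(B(-515) - 32423) + b = (566 - 32423) + I*√33737 = -31857 + I*√33737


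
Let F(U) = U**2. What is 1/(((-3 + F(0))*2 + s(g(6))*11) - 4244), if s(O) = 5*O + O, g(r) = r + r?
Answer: -1/3458 ≈ -0.00028918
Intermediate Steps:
g(r) = 2*r
s(O) = 6*O
1/(((-3 + F(0))*2 + s(g(6))*11) - 4244) = 1/(((-3 + 0**2)*2 + (6*(2*6))*11) - 4244) = 1/(((-3 + 0)*2 + (6*12)*11) - 4244) = 1/((-3*2 + 72*11) - 4244) = 1/((-6 + 792) - 4244) = 1/(786 - 4244) = 1/(-3458) = -1/3458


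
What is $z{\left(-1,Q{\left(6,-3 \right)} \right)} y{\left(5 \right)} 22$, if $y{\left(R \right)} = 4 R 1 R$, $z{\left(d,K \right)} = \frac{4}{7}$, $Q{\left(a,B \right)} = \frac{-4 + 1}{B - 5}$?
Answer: $\frac{8800}{7} \approx 1257.1$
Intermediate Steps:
$Q{\left(a,B \right)} = - \frac{3}{-5 + B}$
$z{\left(d,K \right)} = \frac{4}{7}$ ($z{\left(d,K \right)} = 4 \cdot \frac{1}{7} = \frac{4}{7}$)
$y{\left(R \right)} = 4 R^{2}$ ($y{\left(R \right)} = 4 R R = 4 R^{2}$)
$z{\left(-1,Q{\left(6,-3 \right)} \right)} y{\left(5 \right)} 22 = \frac{4 \cdot 4 \cdot 5^{2}}{7} \cdot 22 = \frac{4 \cdot 4 \cdot 25}{7} \cdot 22 = \frac{4}{7} \cdot 100 \cdot 22 = \frac{400}{7} \cdot 22 = \frac{8800}{7}$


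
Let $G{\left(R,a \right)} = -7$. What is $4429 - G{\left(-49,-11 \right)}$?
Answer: $4436$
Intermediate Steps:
$4429 - G{\left(-49,-11 \right)} = 4429 - -7 = 4429 + 7 = 4436$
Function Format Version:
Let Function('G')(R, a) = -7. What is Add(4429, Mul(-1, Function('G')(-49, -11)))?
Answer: 4436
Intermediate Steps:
Add(4429, Mul(-1, Function('G')(-49, -11))) = Add(4429, Mul(-1, -7)) = Add(4429, 7) = 4436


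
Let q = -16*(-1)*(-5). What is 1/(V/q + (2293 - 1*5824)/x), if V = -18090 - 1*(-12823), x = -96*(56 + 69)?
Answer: 4000/264527 ≈ 0.015121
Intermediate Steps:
q = -80 (q = 16*(-5) = -80)
x = -12000 (x = -96*125 = -12000)
V = -5267 (V = -18090 + 12823 = -5267)
1/(V/q + (2293 - 1*5824)/x) = 1/(-5267/(-80) + (2293 - 1*5824)/(-12000)) = 1/(-5267*(-1/80) + (2293 - 5824)*(-1/12000)) = 1/(5267/80 - 3531*(-1/12000)) = 1/(5267/80 + 1177/4000) = 1/(264527/4000) = 4000/264527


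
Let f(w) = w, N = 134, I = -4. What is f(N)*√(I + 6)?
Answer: 134*√2 ≈ 189.50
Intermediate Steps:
f(N)*√(I + 6) = 134*√(-4 + 6) = 134*√2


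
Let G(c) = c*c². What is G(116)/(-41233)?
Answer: -1560896/41233 ≈ -37.856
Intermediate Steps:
G(c) = c³
G(116)/(-41233) = 116³/(-41233) = 1560896*(-1/41233) = -1560896/41233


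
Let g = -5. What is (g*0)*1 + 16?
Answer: 16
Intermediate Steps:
(g*0)*1 + 16 = -5*0*1 + 16 = 0*1 + 16 = 0 + 16 = 16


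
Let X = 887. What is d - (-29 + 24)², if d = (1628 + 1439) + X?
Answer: 3929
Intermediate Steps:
d = 3954 (d = (1628 + 1439) + 887 = 3067 + 887 = 3954)
d - (-29 + 24)² = 3954 - (-29 + 24)² = 3954 - 1*(-5)² = 3954 - 1*25 = 3954 - 25 = 3929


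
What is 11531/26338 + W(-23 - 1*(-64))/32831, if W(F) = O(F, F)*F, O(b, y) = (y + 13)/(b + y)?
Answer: 29175799/66515606 ≈ 0.43863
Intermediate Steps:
O(b, y) = (13 + y)/(b + y)
W(F) = 13/2 + F/2 (W(F) = ((13 + F)/(F + F))*F = ((13 + F)/((2*F)))*F = ((1/(2*F))*(13 + F))*F = ((13 + F)/(2*F))*F = 13/2 + F/2)
11531/26338 + W(-23 - 1*(-64))/32831 = 11531/26338 + (13/2 + (-23 - 1*(-64))/2)/32831 = 11531*(1/26338) + (13/2 + (-23 + 64)/2)*(1/32831) = 887/2026 + (13/2 + (1/2)*41)*(1/32831) = 887/2026 + (13/2 + 41/2)*(1/32831) = 887/2026 + 27*(1/32831) = 887/2026 + 27/32831 = 29175799/66515606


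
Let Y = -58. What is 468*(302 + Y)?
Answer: 114192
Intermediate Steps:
468*(302 + Y) = 468*(302 - 58) = 468*244 = 114192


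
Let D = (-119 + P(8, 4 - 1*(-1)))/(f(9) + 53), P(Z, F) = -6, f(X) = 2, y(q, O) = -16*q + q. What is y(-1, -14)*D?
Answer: -375/11 ≈ -34.091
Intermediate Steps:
y(q, O) = -15*q
D = -25/11 (D = (-119 - 6)/(2 + 53) = -125/55 = -125*1/55 = -25/11 ≈ -2.2727)
y(-1, -14)*D = -15*(-1)*(-25/11) = 15*(-25/11) = -375/11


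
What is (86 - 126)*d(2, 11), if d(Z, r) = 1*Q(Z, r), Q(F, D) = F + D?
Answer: -520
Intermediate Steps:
Q(F, D) = D + F
d(Z, r) = Z + r (d(Z, r) = 1*(r + Z) = 1*(Z + r) = Z + r)
(86 - 126)*d(2, 11) = (86 - 126)*(2 + 11) = -40*13 = -520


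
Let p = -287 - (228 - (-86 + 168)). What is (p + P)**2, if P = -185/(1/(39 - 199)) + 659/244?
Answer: 50657482403649/59536 ≈ 8.5087e+8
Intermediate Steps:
P = 7223059/244 (P = -185/(1/(-160)) + 659*(1/244) = -185/(-1/160) + 659/244 = -185*(-160) + 659/244 = 29600 + 659/244 = 7223059/244 ≈ 29603.)
p = -433 (p = -287 - (228 - 1*82) = -287 - (228 - 82) = -287 - 1*146 = -287 - 146 = -433)
(p + P)**2 = (-433 + 7223059/244)**2 = (7117407/244)**2 = 50657482403649/59536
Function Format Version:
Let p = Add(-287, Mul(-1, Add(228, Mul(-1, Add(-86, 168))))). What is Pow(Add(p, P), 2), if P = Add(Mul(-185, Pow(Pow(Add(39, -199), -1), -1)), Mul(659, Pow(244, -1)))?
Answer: Rational(50657482403649, 59536) ≈ 8.5087e+8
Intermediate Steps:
P = Rational(7223059, 244) (P = Add(Mul(-185, Pow(Pow(-160, -1), -1)), Mul(659, Rational(1, 244))) = Add(Mul(-185, Pow(Rational(-1, 160), -1)), Rational(659, 244)) = Add(Mul(-185, -160), Rational(659, 244)) = Add(29600, Rational(659, 244)) = Rational(7223059, 244) ≈ 29603.)
p = -433 (p = Add(-287, Mul(-1, Add(228, Mul(-1, 82)))) = Add(-287, Mul(-1, Add(228, -82))) = Add(-287, Mul(-1, 146)) = Add(-287, -146) = -433)
Pow(Add(p, P), 2) = Pow(Add(-433, Rational(7223059, 244)), 2) = Pow(Rational(7117407, 244), 2) = Rational(50657482403649, 59536)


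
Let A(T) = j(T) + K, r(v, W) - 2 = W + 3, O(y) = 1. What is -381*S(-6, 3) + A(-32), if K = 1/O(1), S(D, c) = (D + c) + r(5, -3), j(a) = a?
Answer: 350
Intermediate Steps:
r(v, W) = 5 + W (r(v, W) = 2 + (W + 3) = 2 + (3 + W) = 5 + W)
S(D, c) = 2 + D + c (S(D, c) = (D + c) + (5 - 3) = (D + c) + 2 = 2 + D + c)
K = 1 (K = 1/1 = 1)
A(T) = 1 + T (A(T) = T + 1 = 1 + T)
-381*S(-6, 3) + A(-32) = -381*(2 - 6 + 3) + (1 - 32) = -381*(-1) - 31 = 381 - 31 = 350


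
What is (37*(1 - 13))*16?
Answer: -7104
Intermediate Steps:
(37*(1 - 13))*16 = (37*(-12))*16 = -444*16 = -7104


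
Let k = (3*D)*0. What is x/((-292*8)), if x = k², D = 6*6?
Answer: 0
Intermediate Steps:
D = 36
k = 0 (k = (3*36)*0 = 108*0 = 0)
x = 0 (x = 0² = 0)
x/((-292*8)) = 0/((-292*8)) = 0/(-2336) = 0*(-1/2336) = 0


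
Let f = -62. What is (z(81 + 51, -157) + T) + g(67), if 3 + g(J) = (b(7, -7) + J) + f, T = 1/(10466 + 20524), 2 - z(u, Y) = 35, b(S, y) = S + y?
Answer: -960689/30990 ≈ -31.000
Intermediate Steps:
z(u, Y) = -33 (z(u, Y) = 2 - 1*35 = 2 - 35 = -33)
T = 1/30990 ≈ 3.2268e-5
g(J) = -65 + J (g(J) = -3 + (((7 - 7) + J) - 62) = -3 + ((0 + J) - 62) = -3 + (J - 62) = -3 + (-62 + J) = -65 + J)
(z(81 + 51, -157) + T) + g(67) = (-33 + 1/30990) + (-65 + 67) = -1022669/30990 + 2 = -960689/30990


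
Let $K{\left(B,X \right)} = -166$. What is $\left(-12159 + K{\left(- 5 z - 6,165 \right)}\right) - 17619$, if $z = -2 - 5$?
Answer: $-29944$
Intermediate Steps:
$z = -7$ ($z = -2 - 5 = -7$)
$\left(-12159 + K{\left(- 5 z - 6,165 \right)}\right) - 17619 = \left(-12159 - 166\right) - 17619 = -12325 - 17619 = -29944$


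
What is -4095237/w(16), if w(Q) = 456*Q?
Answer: -1365079/2432 ≈ -561.30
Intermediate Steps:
-4095237/w(16) = -4095237/(456*16) = -4095237/7296 = -4095237*1/7296 = -1365079/2432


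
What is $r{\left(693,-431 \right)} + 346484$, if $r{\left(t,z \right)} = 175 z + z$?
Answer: $270628$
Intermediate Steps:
$r{\left(t,z \right)} = 176 z$
$r{\left(693,-431 \right)} + 346484 = 176 \left(-431\right) + 346484 = -75856 + 346484 = 270628$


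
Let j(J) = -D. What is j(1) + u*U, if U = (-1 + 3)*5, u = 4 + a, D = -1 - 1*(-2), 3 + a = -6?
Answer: -51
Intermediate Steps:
a = -9 (a = -3 - 6 = -9)
D = 1 (D = -1 + 2 = 1)
u = -5 (u = 4 - 9 = -5)
U = 10 (U = 2*5 = 10)
j(J) = -1 (j(J) = -1*1 = -1)
j(1) + u*U = -1 - 5*10 = -1 - 50 = -51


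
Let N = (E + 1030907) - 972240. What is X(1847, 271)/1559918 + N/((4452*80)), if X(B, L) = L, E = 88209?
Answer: 28651379441/69447549360 ≈ 0.41256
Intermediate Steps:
N = 146876 (N = (88209 + 1030907) - 972240 = 1119116 - 972240 = 146876)
X(1847, 271)/1559918 + N/((4452*80)) = 271/1559918 + 146876/((4452*80)) = 271*(1/1559918) + 146876/356160 = 271/1559918 + 146876*(1/356160) = 271/1559918 + 36719/89040 = 28651379441/69447549360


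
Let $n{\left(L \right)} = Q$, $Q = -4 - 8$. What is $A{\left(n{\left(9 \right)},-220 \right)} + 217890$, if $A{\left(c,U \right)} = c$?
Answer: $217878$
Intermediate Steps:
$Q = -12$ ($Q = -4 - 8 = -12$)
$n{\left(L \right)} = -12$
$A{\left(n{\left(9 \right)},-220 \right)} + 217890 = -12 + 217890 = 217878$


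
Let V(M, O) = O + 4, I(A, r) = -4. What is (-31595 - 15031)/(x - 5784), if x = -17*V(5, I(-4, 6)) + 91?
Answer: 46626/5693 ≈ 8.1901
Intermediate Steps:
V(M, O) = 4 + O
x = 91 (x = -17*(4 - 4) + 91 = -17*0 + 91 = 0 + 91 = 91)
(-31595 - 15031)/(x - 5784) = (-31595 - 15031)/(91 - 5784) = -46626/(-5693) = -46626*(-1/5693) = 46626/5693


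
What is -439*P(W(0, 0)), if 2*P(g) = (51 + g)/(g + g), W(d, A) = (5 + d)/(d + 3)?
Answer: -34681/10 ≈ -3468.1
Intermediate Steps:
W(d, A) = (5 + d)/(3 + d)
P(g) = (51 + g)/(4*g) (P(g) = ((51 + g)/(g + g))/2 = ((51 + g)/((2*g)))/2 = ((51 + g)*(1/(2*g)))/2 = ((51 + g)/(2*g))/2 = (51 + g)/(4*g))
-439*P(W(0, 0)) = -439*(51 + (5 + 0)/(3 + 0))/(4*((5 + 0)/(3 + 0))) = -439*(51 + 5/3)/(4*(5/3)) = -439*(51 + (1/3)*5)/(4*((1/3)*5)) = -439*(51 + 5/3)/(4*5/3) = -439*3*158/(4*5*3) = -439*79/10 = -34681/10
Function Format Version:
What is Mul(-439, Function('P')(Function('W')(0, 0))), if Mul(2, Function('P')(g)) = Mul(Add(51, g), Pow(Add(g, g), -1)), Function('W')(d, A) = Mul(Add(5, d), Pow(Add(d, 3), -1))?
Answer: Rational(-34681, 10) ≈ -3468.1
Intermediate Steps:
Function('W')(d, A) = Mul(Pow(Add(3, d), -1), Add(5, d)) (Function('W')(d, A) = Mul(Add(5, d), Pow(Add(3, d), -1)) = Mul(Pow(Add(3, d), -1), Add(5, d)))
Function('P')(g) = Mul(Rational(1, 4), Pow(g, -1), Add(51, g)) (Function('P')(g) = Mul(Rational(1, 2), Mul(Add(51, g), Pow(Add(g, g), -1))) = Mul(Rational(1, 2), Mul(Add(51, g), Pow(Mul(2, g), -1))) = Mul(Rational(1, 2), Mul(Add(51, g), Mul(Rational(1, 2), Pow(g, -1)))) = Mul(Rational(1, 2), Mul(Rational(1, 2), Pow(g, -1), Add(51, g))) = Mul(Rational(1, 4), Pow(g, -1), Add(51, g)))
Mul(-439, Function('P')(Function('W')(0, 0))) = Mul(-439, Mul(Rational(1, 4), Pow(Mul(Pow(Add(3, 0), -1), Add(5, 0)), -1), Add(51, Mul(Pow(Add(3, 0), -1), Add(5, 0))))) = Mul(-439, Mul(Rational(1, 4), Pow(Mul(Pow(3, -1), 5), -1), Add(51, Mul(Pow(3, -1), 5)))) = Mul(-439, Mul(Rational(1, 4), Pow(Mul(Rational(1, 3), 5), -1), Add(51, Mul(Rational(1, 3), 5)))) = Mul(-439, Mul(Rational(1, 4), Pow(Rational(5, 3), -1), Add(51, Rational(5, 3)))) = Mul(-439, Mul(Rational(1, 4), Rational(3, 5), Rational(158, 3))) = Mul(-439, Rational(79, 10)) = Rational(-34681, 10)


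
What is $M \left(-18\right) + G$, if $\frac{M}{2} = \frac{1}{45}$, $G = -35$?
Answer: $- \frac{179}{5} \approx -35.8$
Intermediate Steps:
$M = \frac{2}{45} \approx 0.044444$
$M \left(-18\right) + G = \frac{2}{45} \left(-18\right) - 35 = - \frac{4}{5} - 35 = - \frac{179}{5}$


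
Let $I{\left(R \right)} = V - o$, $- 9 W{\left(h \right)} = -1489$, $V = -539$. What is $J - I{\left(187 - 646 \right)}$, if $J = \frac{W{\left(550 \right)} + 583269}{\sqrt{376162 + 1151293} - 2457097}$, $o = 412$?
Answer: $\frac{25830277659329008}{27167958629793} - \frac{2625455 \sqrt{1527455}}{27167958629793} \approx 950.76$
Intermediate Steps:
$W{\left(h \right)} = \frac{1489}{9}$ ($W{\left(h \right)} = \left(- \frac{1}{9}\right) \left(-1489\right) = \frac{1489}{9}$)
$I{\left(R \right)} = -951$ ($I{\left(R \right)} = -539 - 412 = -951$)
$J = \frac{5250910}{9 \left(-2457097 + \sqrt{1527455}\right)}$ ($J = \frac{\frac{1489}{9} + 583269}{\sqrt{376162 + 1151293} - 2457097} = \frac{5250910}{9 \left(\sqrt{1527455} - 2457097\right)} = \frac{5250910}{9 \left(-2457097 + \sqrt{1527455}\right)} \approx -0.23757$)
$J - I{\left(187 - 646 \right)} = \left(- \frac{6450997604135}{27167958629793} - \frac{2625455 \sqrt{1527455}}{27167958629793}\right) - -951 = \left(- \frac{6450997604135}{27167958629793} - \frac{2625455 \sqrt{1527455}}{27167958629793}\right) + 951 = \frac{25830277659329008}{27167958629793} - \frac{2625455 \sqrt{1527455}}{27167958629793}$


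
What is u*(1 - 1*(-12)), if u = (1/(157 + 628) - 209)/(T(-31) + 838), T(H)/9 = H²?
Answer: -2132832/7447295 ≈ -0.28639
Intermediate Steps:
T(H) = 9*H²
u = -164064/7447295 (u = (1/(157 + 628) - 209)/(9*(-31)² + 838) = (1/785 - 209)/(9*961 + 838) = (1/785 - 209)/(8649 + 838) = -164064/785/9487 = -164064/785*1/9487 = -164064/7447295 ≈ -0.022030)
u*(1 - 1*(-12)) = -164064*(1 - 1*(-12))/7447295 = -164064*(1 + 12)/7447295 = -164064/7447295*13 = -2132832/7447295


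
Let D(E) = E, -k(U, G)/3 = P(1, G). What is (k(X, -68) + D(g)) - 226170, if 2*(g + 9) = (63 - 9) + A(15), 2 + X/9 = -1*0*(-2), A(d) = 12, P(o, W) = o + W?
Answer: -225945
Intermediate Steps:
P(o, W) = W + o
X = -18 (X = -18 + 9*(-1*0*(-2)) = -18 + 9*(0*(-2)) = -18 + 9*0 = -18 + 0 = -18)
k(U, G) = -3 - 3*G (k(U, G) = -3*(G + 1) = -3*(1 + G) = -3 - 3*G)
g = 24 (g = -9 + ((63 - 9) + 12)/2 = -9 + (54 + 12)/2 = -9 + (½)*66 = -9 + 33 = 24)
(k(X, -68) + D(g)) - 226170 = ((-3 - 3*(-68)) + 24) - 226170 = ((-3 + 204) + 24) - 226170 = (201 + 24) - 226170 = 225 - 226170 = -225945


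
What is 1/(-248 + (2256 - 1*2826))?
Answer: -1/818 ≈ -0.0012225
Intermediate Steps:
1/(-248 + (2256 - 1*2826)) = 1/(-248 + (2256 - 2826)) = 1/(-248 - 570) = 1/(-818) = -1/818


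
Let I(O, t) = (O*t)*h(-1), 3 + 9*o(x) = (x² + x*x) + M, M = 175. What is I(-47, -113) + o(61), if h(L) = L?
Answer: -4465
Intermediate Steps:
o(x) = 172/9 + 2*x²/9 (o(x) = -⅓ + ((x² + x*x) + 175)/9 = -⅓ + ((x² + x²) + 175)/9 = -⅓ + (2*x² + 175)/9 = -⅓ + (175 + 2*x²)/9 = -⅓ + (175/9 + 2*x²/9) = 172/9 + 2*x²/9)
I(O, t) = -O*t (I(O, t) = (O*t)*(-1) = -O*t)
I(-47, -113) + o(61) = -1*(-47)*(-113) + (172/9 + (2/9)*61²) = -5311 + (172/9 + (2/9)*3721) = -5311 + (172/9 + 7442/9) = -5311 + 846 = -4465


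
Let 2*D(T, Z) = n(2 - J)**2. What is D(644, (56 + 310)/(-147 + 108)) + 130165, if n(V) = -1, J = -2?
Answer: 260331/2 ≈ 1.3017e+5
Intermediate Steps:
D(T, Z) = 1/2 (D(T, Z) = (1/2)*(-1)**2 = (1/2)*1 = 1/2)
D(644, (56 + 310)/(-147 + 108)) + 130165 = 1/2 + 130165 = 260331/2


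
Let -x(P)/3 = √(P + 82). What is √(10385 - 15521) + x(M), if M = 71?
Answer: -9*√17 + 4*I*√321 ≈ -37.108 + 71.666*I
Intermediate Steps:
x(P) = -3*√(82 + P) (x(P) = -3*√(P + 82) = -3*√(82 + P))
√(10385 - 15521) + x(M) = √(10385 - 15521) - 3*√(82 + 71) = √(-5136) - 9*√17 = 4*I*√321 - 9*√17 = -9*√17 + 4*I*√321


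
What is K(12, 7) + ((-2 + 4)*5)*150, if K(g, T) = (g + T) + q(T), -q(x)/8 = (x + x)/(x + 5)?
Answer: 4529/3 ≈ 1509.7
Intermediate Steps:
q(x) = -16*x/(5 + x) (q(x) = -8*(x + x)/(x + 5) = -8*2*x/(5 + x) = -16*x/(5 + x))
K(g, T) = T + g - 16*T/(5 + T) (K(g, T) = (g + T) - 16*T/(5 + T) = (T + g) - 16*T/(5 + T) = T + g - 16*T/(5 + T))
K(12, 7) + ((-2 + 4)*5)*150 = (-16*7 + (5 + 7)*(7 + 12))/(5 + 7) + ((-2 + 4)*5)*150 = (-112 + 12*19)/12 + (2*5)*150 = (-112 + 228)/12 + 10*150 = (1/12)*116 + 1500 = 29/3 + 1500 = 4529/3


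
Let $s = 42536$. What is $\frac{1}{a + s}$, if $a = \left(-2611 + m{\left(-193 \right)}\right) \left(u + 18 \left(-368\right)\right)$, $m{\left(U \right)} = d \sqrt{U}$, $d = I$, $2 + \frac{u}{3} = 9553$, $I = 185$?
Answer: $- \frac{57475183}{6508856438345914} - \frac{4075365 i \sqrt{193}}{6508856438345914} \approx -8.8303 \cdot 10^{-9} - 8.6984 \cdot 10^{-9} i$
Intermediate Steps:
$u = 28653$ ($u = -6 + 3 \cdot 9553 = -6 + 28659 = 28653$)
$d = 185$
$m{\left(U \right)} = 185 \sqrt{U}$
$a = -57517719 + 4075365 i \sqrt{193}$ ($a = \left(-2611 + 185 \sqrt{-193}\right) \left(28653 + 18 \left(-368\right)\right) = \left(-2611 + 185 i \sqrt{193}\right) \left(28653 - 6624\right) = \left(-2611 + 185 i \sqrt{193}\right) 22029 = -57517719 + 4075365 i \sqrt{193} \approx -5.7518 \cdot 10^{7} + 5.6617 \cdot 10^{7} i$)
$\frac{1}{a + s} = \frac{1}{\left(-57517719 + 4075365 i \sqrt{193}\right) + 42536} = \frac{1}{-57475183 + 4075365 i \sqrt{193}}$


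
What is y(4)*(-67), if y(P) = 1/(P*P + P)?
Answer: -67/20 ≈ -3.3500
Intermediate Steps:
y(P) = 1/(P + P²) (y(P) = 1/(P² + P) = 1/(P + P²))
y(4)*(-67) = (1/(4*(1 + 4)))*(-67) = ((¼)/5)*(-67) = ((¼)*(⅕))*(-67) = (1/20)*(-67) = -67/20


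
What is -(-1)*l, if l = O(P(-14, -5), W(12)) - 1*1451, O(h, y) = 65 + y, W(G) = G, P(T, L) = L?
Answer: -1374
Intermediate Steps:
l = -1374 (l = (65 + 12) - 1*1451 = 77 - 1451 = -1374)
-(-1)*l = -(-1)*(-1374) = -1*1374 = -1374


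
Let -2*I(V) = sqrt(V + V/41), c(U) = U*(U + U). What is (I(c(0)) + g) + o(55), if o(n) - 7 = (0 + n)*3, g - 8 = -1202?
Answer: -1022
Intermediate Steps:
c(U) = 2*U**2 (c(U) = U*(2*U) = 2*U**2)
g = -1194 (g = 8 - 1202 = -1194)
o(n) = 7 + 3*n (o(n) = 7 + (0 + n)*3 = 7 + n*3 = 7 + 3*n)
I(V) = -sqrt(1722)*sqrt(V)/82 (I(V) = -sqrt(V + V/41)/2 = -sqrt(1722)*sqrt(V)/41/2 = -sqrt(1722)*sqrt(V)/82)
(I(c(0)) + g) + o(55) = (-sqrt(1722)*sqrt(2*0**2)/82 - 1194) + (7 + 3*55) = (-sqrt(1722)*sqrt(2*0)/82 - 1194) + (7 + 165) = (-sqrt(1722)*sqrt(0)/82 - 1194) + 172 = (-1/82*sqrt(1722)*0 - 1194) + 172 = (0 - 1194) + 172 = -1194 + 172 = -1022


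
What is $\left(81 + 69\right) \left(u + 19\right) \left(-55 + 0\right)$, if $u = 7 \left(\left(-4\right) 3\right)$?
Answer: $536250$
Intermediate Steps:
$u = -84$ ($u = 7 \left(-12\right) = -84$)
$\left(81 + 69\right) \left(u + 19\right) \left(-55 + 0\right) = \left(81 + 69\right) \left(-84 + 19\right) \left(-55 + 0\right) = 150 \left(\left(-65\right) \left(-55\right)\right) = 150 \cdot 3575 = 536250$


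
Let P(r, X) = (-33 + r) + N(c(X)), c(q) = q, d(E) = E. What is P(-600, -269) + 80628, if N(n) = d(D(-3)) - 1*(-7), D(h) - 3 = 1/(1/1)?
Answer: 80006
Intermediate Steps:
D(h) = 4 (D(h) = 3 + 1/(1/1) = 3 + 1/1 = 3 + 1 = 4)
N(n) = 11 (N(n) = 4 - 1*(-7) = 4 + 7 = 11)
P(r, X) = -22 + r (P(r, X) = (-33 + r) + 11 = -22 + r)
P(-600, -269) + 80628 = (-22 - 600) + 80628 = -622 + 80628 = 80006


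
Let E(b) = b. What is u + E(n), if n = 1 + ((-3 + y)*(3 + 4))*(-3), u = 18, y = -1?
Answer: 103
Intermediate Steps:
n = 85 (n = 1 + ((-3 - 1)*(3 + 4))*(-3) = 1 - 4*7*(-3) = 1 - 28*(-3) = 1 + 84 = 85)
u + E(n) = 18 + 85 = 103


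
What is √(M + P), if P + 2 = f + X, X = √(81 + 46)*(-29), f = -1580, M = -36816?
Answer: √(-38398 - 29*√127) ≈ 196.79*I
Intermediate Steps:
X = -29*√127 (X = √127*(-29) = -29*√127 ≈ -326.81)
P = -1582 - 29*√127 (P = -2 + (-1580 - 29*√127) = -1582 - 29*√127 ≈ -1908.8)
√(M + P) = √(-36816 + (-1582 - 29*√127)) = √(-38398 - 29*√127)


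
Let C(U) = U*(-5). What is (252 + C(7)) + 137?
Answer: 354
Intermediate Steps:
C(U) = -5*U
(252 + C(7)) + 137 = (252 - 5*7) + 137 = (252 - 35) + 137 = 217 + 137 = 354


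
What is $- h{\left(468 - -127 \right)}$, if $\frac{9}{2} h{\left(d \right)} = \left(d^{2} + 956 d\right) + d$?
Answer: $- \frac{1846880}{9} \approx -2.0521 \cdot 10^{5}$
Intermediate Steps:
$h{\left(d \right)} = \frac{2 d^{2}}{9} + \frac{638 d}{3}$ ($h{\left(d \right)} = \frac{2 \left(\left(d^{2} + 956 d\right) + d\right)}{9} = \frac{2 \left(d^{2} + 957 d\right)}{9} = \frac{2 d^{2}}{9} + \frac{638 d}{3}$)
$- h{\left(468 - -127 \right)} = - \frac{2 \left(468 - -127\right) \left(957 + \left(468 - -127\right)\right)}{9} = - \frac{2 \left(468 + 127\right) \left(957 + \left(468 + 127\right)\right)}{9} = - \frac{2 \cdot 595 \left(957 + 595\right)}{9} = - \frac{2 \cdot 595 \cdot 1552}{9} = \left(-1\right) \frac{1846880}{9} = - \frac{1846880}{9}$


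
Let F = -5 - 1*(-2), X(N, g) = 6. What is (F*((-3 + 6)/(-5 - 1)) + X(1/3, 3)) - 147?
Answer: -279/2 ≈ -139.50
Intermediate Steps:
F = -3 (F = -5 + 2 = -3)
(F*((-3 + 6)/(-5 - 1)) + X(1/3, 3)) - 147 = (-3*(-3 + 6)/(-5 - 1) + 6) - 147 = (-9/(-6) + 6) - 147 = (-9*(-1)/6 + 6) - 147 = (-3*(-½) + 6) - 147 = (3/2 + 6) - 147 = 15/2 - 147 = -279/2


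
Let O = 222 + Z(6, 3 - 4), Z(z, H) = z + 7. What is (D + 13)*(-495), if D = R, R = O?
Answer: -122760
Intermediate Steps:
Z(z, H) = 7 + z
O = 235 (O = 222 + (7 + 6) = 222 + 13 = 235)
R = 235
D = 235
(D + 13)*(-495) = (235 + 13)*(-495) = 248*(-495) = -122760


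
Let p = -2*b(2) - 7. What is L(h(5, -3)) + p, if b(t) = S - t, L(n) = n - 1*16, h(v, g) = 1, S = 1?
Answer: -20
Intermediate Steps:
L(n) = -16 + n (L(n) = n - 16 = -16 + n)
b(t) = 1 - t
p = -5 (p = -2*(1 - 1*2) - 7 = -2*(1 - 2) - 7 = -2*(-1) - 7 = 2 - 7 = -5)
L(h(5, -3)) + p = (-16 + 1) - 5 = -15 - 5 = -20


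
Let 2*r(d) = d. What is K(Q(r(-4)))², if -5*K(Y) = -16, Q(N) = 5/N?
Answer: 256/25 ≈ 10.240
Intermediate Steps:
r(d) = d/2
K(Y) = 16/5 (K(Y) = -⅕*(-16) = 16/5)
K(Q(r(-4)))² = (16/5)² = 256/25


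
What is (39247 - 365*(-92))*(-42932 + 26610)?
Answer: -1188682294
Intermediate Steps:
(39247 - 365*(-92))*(-42932 + 26610) = (39247 + 33580)*(-16322) = 72827*(-16322) = -1188682294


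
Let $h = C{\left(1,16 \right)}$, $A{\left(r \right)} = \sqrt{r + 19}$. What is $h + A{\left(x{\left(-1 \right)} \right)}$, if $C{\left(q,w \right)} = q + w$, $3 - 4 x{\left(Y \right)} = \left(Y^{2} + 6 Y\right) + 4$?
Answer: $17 + 2 \sqrt{5} \approx 21.472$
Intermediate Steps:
$x{\left(Y \right)} = - \frac{1}{4} - \frac{3 Y}{2} - \frac{Y^{2}}{4}$ ($x{\left(Y \right)} = \frac{3}{4} - \frac{\left(Y^{2} + 6 Y\right) + 4}{4} = \frac{3}{4} - \frac{4 + Y^{2} + 6 Y}{4} = \frac{3}{4} - \left(1 + \frac{Y^{2}}{4} + \frac{3 Y}{2}\right) = - \frac{1}{4} - \frac{3 Y}{2} - \frac{Y^{2}}{4}$)
$A{\left(r \right)} = \sqrt{19 + r}$
$h = 17$ ($h = 1 + 16 = 17$)
$h + A{\left(x{\left(-1 \right)} \right)} = 17 + \sqrt{19 - \left(- \frac{5}{4} + \frac{1}{4}\right)} = 17 + \sqrt{19 - -1} = 17 + \sqrt{19 + 1} = 17 + \sqrt{20} = 17 + 2 \sqrt{5}$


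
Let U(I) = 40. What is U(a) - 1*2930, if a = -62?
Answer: -2890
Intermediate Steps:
U(a) - 1*2930 = 40 - 1*2930 = 40 - 2930 = -2890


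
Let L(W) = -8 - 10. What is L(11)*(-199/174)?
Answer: 597/29 ≈ 20.586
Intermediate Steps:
L(W) = -18
L(11)*(-199/174) = -(-3582)/174 = -18*(-199/174) = 597/29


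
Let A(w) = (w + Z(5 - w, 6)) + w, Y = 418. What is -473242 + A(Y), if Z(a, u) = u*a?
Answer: -474884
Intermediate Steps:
Z(a, u) = a*u
A(w) = 30 - 4*w (A(w) = (w + (5 - w)*6) + w = (w + (30 - 6*w)) + w = (30 - 5*w) + w = 30 - 4*w)
-473242 + A(Y) = -473242 + (30 - 4*418) = -473242 + (30 - 1672) = -473242 - 1642 = -474884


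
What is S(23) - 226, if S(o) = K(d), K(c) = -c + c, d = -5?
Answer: -226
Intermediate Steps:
K(c) = 0
S(o) = 0
S(23) - 226 = 0 - 226 = -226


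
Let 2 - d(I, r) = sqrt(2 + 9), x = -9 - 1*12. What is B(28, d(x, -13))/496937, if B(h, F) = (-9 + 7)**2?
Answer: 4/496937 ≈ 8.0493e-6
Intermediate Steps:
x = -21 (x = -9 - 12 = -21)
d(I, r) = 2 - sqrt(11) (d(I, r) = 2 - sqrt(2 + 9) = 2 - sqrt(11))
B(h, F) = 4 (B(h, F) = (-2)**2 = 4)
B(28, d(x, -13))/496937 = 4/496937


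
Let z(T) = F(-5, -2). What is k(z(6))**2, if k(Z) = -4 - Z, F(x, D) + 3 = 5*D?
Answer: 81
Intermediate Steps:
F(x, D) = -3 + 5*D
z(T) = -13 (z(T) = -3 + 5*(-2) = -3 - 10 = -13)
k(z(6))**2 = (-4 - 1*(-13))**2 = (-4 + 13)**2 = 9**2 = 81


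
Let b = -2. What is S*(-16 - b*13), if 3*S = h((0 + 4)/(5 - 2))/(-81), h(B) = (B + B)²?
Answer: -640/2187 ≈ -0.29264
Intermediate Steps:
h(B) = 4*B² (h(B) = (2*B)² = 4*B²)
S = -64/2187 (S = ((4*((0 + 4)/(5 - 2))²)/(-81))/3 = ((4*(4/3)²)*(-1/81))/3 = ((4*(16/9))*(-1/81))/3 = ((64/9)*(-1/81))/3 = (⅓)*(-64/729) = -64/2187 ≈ -0.029264)
S*(-16 - b*13) = -64*(-16 - (-2)*13)/2187 = -64*(-16 - 1*(-26))/2187 = -64*(-16 + 26)/2187 = -64/2187*10 = -640/2187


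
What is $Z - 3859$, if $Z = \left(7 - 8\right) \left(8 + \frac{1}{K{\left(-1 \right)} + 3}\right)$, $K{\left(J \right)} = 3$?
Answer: $- \frac{23203}{6} \approx -3867.2$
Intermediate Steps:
$Z = - \frac{49}{6}$ ($Z = \left(7 - 8\right) \left(8 + \frac{1}{3 + 3}\right) = \left(7 - 8\right) \left(8 + \frac{1}{6}\right) = - (8 + \frac{1}{6}) = \left(-1\right) \frac{49}{6} = - \frac{49}{6} \approx -8.1667$)
$Z - 3859 = - \frac{49}{6} - 3859 = - \frac{23203}{6}$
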